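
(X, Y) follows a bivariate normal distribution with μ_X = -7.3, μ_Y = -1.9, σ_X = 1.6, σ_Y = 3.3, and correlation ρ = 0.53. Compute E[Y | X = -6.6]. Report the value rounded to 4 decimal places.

E[Y | X=x] = μ_Y + ρ(σ_Y/σ_X)(x − μ_X) for jointly normal variables.
E[Y | X=-6.6] = -1.9 + (0.53)·(3.3/1.6)·(-6.6 − (-7.3)) = -1.9 + (1.0931)·(0.7) = -1.1348.

-1.1348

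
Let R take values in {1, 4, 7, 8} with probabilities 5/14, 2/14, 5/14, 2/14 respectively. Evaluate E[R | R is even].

P(R is even) = 2/7.
Σ over the event: 4·1/7 + 8·1/7 = 12/7.
E[R | R is even] = (12/7) / (2/7) = 6.

6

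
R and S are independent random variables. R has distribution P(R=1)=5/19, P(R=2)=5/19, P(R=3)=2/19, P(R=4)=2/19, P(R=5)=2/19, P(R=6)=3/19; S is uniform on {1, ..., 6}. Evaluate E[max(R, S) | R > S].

88/19

P(R > S) = 1/3.
Summing max(R,S)·P(x,y) over outcomes with R > S gives 88/57.
E[max(R, S) | R > S] = (88/57) / (1/3) = 88/19.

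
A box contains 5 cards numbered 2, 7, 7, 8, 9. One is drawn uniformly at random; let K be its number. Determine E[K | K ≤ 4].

2

P(K ≤ 4) = 1/5.
Σ over the event: 2·1/5 = 2/5.
E[K | K ≤ 4] = (2/5) / (1/5) = 2.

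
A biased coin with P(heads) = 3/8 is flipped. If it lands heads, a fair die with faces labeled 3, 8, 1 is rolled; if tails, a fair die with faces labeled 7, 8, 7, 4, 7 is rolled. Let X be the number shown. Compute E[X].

45/8

E[X | heads] = (3+8+1)/3 = 4.
E[X | tails] = (7+8+7+4+7)/5 = 33/5.
By the law of total expectation,
E[X] = (3/8)·(4) + (5/8)·(33/5) = 45/8.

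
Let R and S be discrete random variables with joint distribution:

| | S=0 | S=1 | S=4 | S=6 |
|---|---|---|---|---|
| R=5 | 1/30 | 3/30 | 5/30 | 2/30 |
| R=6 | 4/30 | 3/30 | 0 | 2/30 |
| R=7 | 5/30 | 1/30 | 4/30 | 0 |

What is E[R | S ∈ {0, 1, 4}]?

P(S ∈ {0, 1, 4}) = 13/15.
Summing R·P(R=x,S=y) over the conditioning event gives 157/30.
E[R | S ∈ {0, 1, 4}] = (157/30) / (13/15) = 157/26.

157/26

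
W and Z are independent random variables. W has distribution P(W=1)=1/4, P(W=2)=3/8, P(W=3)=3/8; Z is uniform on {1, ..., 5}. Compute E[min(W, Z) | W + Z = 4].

P(W + Z = 4) = 1/5.
Summing min(W,Z)·P(x,y) over outcomes with W + Z = 4 gives 11/40.
E[min(W, Z) | W + Z = 4] = (11/40) / (1/5) = 11/8.

11/8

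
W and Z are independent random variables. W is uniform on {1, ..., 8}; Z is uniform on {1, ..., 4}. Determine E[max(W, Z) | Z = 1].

9/2

Outcomes with Z = 1: (1,1), (2,1), (3,1), (4,1), (5,1), (6,1), (7,1), (8,1), each with probability 1/32.
E[max(W, Z) | Z = 1] = (1 + 2 + 3 + 4 + 5 + 6 + 7 + 8) / 8 = 9/2.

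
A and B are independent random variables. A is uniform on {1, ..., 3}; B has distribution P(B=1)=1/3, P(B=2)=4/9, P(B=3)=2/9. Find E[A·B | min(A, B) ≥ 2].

35/6

P(min(A, B) ≥ 2) = 4/9.
Summing AB·P(x,y) over outcomes with min(A, B) ≥ 2 gives 70/27.
E[A·B | min(A, B) ≥ 2] = (70/27) / (4/9) = 35/6.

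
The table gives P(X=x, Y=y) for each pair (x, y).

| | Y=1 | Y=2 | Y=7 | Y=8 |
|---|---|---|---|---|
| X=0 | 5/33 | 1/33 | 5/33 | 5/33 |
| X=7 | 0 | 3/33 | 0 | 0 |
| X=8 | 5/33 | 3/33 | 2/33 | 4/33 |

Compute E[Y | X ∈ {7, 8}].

P(X ∈ {7, 8}) = 17/33.
Summing Y·P(X=x,Y=y) over the conditioning event gives 21/11.
E[Y | X ∈ {7, 8}] = (21/11) / (17/33) = 63/17.

63/17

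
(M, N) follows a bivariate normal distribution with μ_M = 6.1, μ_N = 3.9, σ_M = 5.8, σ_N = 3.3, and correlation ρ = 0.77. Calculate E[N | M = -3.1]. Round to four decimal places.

-0.1306

E[N | M=x] = μ_N + ρ(σ_N/σ_M)(x − μ_M) for jointly normal variables.
E[N | M=-3.1] = 3.9 + (0.77)·(3.3/5.8)·(-3.1 − (6.1)) = 3.9 + (0.4381034)·(-9.2) = -0.1306.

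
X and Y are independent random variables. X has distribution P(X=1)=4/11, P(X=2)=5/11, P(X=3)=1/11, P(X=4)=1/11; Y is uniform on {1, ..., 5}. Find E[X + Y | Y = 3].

P(Y = 3) = 1/5.
Summing (X+Y)·P(x,y) over outcomes with Y = 3 gives 54/55.
E[X + Y | Y = 3] = (54/55) / (1/5) = 54/11.

54/11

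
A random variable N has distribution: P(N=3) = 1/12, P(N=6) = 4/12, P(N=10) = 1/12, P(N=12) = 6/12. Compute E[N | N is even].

106/11

P(N is even) = 11/12.
Σ over the event: 6·1/3 + 10·1/12 + 12·1/2 = 53/6.
E[N | N is even] = (53/6) / (11/12) = 106/11.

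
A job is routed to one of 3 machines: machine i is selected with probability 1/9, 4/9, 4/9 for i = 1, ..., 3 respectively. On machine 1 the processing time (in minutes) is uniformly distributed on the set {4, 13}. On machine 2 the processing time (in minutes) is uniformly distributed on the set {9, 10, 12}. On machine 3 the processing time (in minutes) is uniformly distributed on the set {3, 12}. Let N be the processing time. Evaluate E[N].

E[N | machine 1] = (4+13)/2 = 17/2.
E[N | machine 2] = (9+10+12)/3 = 31/3.
E[N | machine 3] = (3+12)/2 = 15/2.
By the law of total expectation,
E[N] = (1/9)·(17/2) + (4/9)·(31/3) + (4/9)·(15/2) = 479/54.

479/54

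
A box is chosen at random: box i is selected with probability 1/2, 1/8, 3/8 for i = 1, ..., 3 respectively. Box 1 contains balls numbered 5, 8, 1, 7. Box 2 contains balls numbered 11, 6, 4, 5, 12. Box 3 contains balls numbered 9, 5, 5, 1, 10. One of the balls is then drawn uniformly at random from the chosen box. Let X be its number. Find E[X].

233/40

E[X | box 1] = (5+8+1+7)/4 = 21/4.
E[X | box 2] = (11+6+4+5+12)/5 = 38/5.
E[X | box 3] = (9+5+5+1+10)/5 = 6.
By the law of total expectation,
E[X] = (1/2)·(21/4) + (1/8)·(38/5) + (3/8)·(6) = 233/40.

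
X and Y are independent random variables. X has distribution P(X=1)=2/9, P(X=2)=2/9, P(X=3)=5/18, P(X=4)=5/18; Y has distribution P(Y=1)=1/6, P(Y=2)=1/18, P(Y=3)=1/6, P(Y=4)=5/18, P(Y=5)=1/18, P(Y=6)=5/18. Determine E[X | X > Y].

224/67

P(X > Y) = 67/324.
Summing X·P(x,y) over outcomes with X > Y gives 56/81.
E[X | X > Y] = (56/81) / (67/324) = 224/67.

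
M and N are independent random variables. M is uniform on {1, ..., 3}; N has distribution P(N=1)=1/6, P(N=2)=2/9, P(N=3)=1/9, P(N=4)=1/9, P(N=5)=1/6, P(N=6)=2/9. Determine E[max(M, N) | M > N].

27/10

P(M > N) = 5/27.
Summing max(M,N)·P(x,y) over outcomes with M > N gives 1/2.
E[max(M, N) | M > N] = (1/2) / (5/27) = 27/10.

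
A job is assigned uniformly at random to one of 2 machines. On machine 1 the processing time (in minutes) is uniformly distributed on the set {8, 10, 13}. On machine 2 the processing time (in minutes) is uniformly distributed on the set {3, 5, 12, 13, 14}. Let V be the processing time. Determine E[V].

148/15

E[V | machine 1] = (8+10+13)/3 = 31/3.
E[V | machine 2] = (3+5+12+13+14)/5 = 47/5.
E[V] = (1/2)·(31/3) + (1/2)·(47/5) = 148/15.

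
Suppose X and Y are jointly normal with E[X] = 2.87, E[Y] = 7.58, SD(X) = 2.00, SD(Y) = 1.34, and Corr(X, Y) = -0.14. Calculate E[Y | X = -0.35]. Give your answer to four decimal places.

The regression of Y on X has slope ρ·σ_Y/σ_X and passes through (μ_X, μ_Y).
E[Y | X=-0.35] = 7.58 + (-0.14)·(1.34/2.00)·(-0.35 − (2.87)) = 7.58 + (-0.0938)·(-3.22) = 7.8820.

7.8820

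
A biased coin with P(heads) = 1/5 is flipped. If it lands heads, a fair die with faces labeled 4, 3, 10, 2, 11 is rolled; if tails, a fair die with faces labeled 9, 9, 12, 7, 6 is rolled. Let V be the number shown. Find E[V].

E[V | heads] = (4+3+10+2+11)/5 = 6.
E[V | tails] = (9+9+12+7+6)/5 = 43/5.
By the law of total expectation,
E[V] = (1/5)·(6) + (4/5)·(43/5) = 202/25.

202/25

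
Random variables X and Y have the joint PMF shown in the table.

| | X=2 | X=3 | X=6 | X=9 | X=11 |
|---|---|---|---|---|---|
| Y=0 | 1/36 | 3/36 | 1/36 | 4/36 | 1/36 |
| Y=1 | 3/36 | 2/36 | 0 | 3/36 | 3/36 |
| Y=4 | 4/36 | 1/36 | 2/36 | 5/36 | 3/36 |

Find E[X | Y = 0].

32/5

P(Y = 0) = 5/18.
Σ X·P over the event = 2·(1/36) + 3·(3/36) + 6·(1/36) + 9·(4/36) + 11·(1/36) = 16/9.
E[X | Y = 0] = (16/9) / (5/18) = 32/5.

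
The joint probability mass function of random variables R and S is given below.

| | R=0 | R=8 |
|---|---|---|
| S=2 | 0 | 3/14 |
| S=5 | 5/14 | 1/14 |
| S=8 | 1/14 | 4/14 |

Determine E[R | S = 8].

32/5

P(S = 8) = 5/14.
Σ R·P over the event = 0·(1/14) + 8·(4/14) = 16/7.
E[R | S = 8] = (16/7) / (5/14) = 32/5.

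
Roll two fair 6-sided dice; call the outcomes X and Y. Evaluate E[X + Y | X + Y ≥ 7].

26/3

P(X + Y ≥ 7) = 7/12.
Summing (X+Y)·P(x,y) over outcomes with X + Y ≥ 7 gives 91/18.
E[X + Y | X + Y ≥ 7] = (91/18) / (7/12) = 26/3.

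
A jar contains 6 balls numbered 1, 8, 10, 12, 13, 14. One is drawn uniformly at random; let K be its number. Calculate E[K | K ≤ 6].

1

P(K ≤ 6) = 1/6.
Σ over the event: 1·1/6 = 1/6.
E[K | K ≤ 6] = (1/6) / (1/6) = 1.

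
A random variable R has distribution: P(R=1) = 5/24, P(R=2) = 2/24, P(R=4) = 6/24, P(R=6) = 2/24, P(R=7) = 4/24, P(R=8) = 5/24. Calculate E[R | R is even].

P(R is even) = 5/8.
Σ over the event: 2·1/12 + 4·1/4 + 6·1/12 + 8·5/24 = 10/3.
E[R | R is even] = (10/3) / (5/8) = 16/3.

16/3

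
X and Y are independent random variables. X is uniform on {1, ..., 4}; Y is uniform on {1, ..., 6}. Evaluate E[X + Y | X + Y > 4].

P(X + Y > 4) = 3/4.
Summing (X+Y)·P(x,y) over outcomes with X + Y > 4 gives 31/6.
E[X + Y | X + Y > 4] = (31/6) / (3/4) = 62/9.

62/9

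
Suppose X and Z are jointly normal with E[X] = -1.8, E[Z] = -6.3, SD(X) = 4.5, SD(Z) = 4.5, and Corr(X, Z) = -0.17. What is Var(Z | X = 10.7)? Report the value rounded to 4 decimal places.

The conditional variance in a bivariate normal is σ_Z²(1 − ρ²), independent of x.
Var(Z | X=10.7) = (4.5)²·(1 − (-0.17)²) = 20.25·0.9711 = 19.6648.

19.6648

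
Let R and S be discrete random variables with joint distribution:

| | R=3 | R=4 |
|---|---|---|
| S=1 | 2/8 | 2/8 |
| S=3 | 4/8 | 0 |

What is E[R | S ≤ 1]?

P(S ≤ 1) = 1/2.
Σ R·P over the event = 3·(2/8) + 4·(2/8) = 7/4.
E[R | S ≤ 1] = (7/4) / (1/2) = 7/2.

7/2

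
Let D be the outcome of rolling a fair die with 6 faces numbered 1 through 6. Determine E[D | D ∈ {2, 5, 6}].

P(D ∈ {2, 5, 6}) = 1/2.
Σ over the event: 2·1/6 + 5·1/6 + 6·1/6 = 13/6.
E[D | D ∈ {2, 5, 6}] = (13/6) / (1/2) = 13/3.

13/3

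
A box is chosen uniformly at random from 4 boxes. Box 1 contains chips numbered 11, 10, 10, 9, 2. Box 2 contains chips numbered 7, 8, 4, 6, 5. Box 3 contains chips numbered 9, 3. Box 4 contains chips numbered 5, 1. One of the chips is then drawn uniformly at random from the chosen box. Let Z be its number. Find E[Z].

117/20

E[Z | box 1] = (11+10+10+9+2)/5 = 42/5.
E[Z | box 2] = (7+8+4+6+5)/5 = 6.
E[Z | box 3] = (9+3)/2 = 6.
E[Z | box 4] = (5+1)/2 = 3.
E[Z] = (1/4)·(42/5) + (1/4)·(6) + (1/4)·(6) + (1/4)·(3) = 117/20.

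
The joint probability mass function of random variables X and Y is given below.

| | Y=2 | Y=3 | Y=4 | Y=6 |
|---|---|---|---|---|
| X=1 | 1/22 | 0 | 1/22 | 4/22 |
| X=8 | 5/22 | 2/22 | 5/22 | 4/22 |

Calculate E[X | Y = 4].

P(Y = 4) = 3/11.
Σ X·P over the event = 1·(1/22) + 8·(5/22) = 41/22.
E[X | Y = 4] = (41/22) / (3/11) = 41/6.

41/6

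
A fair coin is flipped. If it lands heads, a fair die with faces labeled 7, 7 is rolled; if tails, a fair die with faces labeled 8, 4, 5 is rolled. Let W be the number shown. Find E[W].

19/3

E[W | heads] = (7+7)/2 = 7.
E[W | tails] = (8+4+5)/3 = 17/3.
By the law of total expectation,
E[W] = (1/2)·(7) + (1/2)·(17/3) = 19/3.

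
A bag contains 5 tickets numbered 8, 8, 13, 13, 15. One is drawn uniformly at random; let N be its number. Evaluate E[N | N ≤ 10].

8

P(N ≤ 10) = 2/5.
Σ over the event: 8·2/5 = 16/5.
E[N | N ≤ 10] = (16/5) / (2/5) = 8.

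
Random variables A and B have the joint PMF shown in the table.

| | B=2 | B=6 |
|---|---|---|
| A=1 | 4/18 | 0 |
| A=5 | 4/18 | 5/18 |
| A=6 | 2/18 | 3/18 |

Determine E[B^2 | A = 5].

196/9

P(A = 5) = 1/2.
Σ B^2·P over the event = 4·(4/18) + 36·(5/18) = 98/9.
E[B^2 | A = 5] = (98/9) / (1/2) = 196/9.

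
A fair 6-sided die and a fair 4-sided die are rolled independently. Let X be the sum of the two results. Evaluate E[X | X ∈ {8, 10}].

17/2

P(X ∈ {8, 10}) = 1/6.
Σ over the event: 8·1/8 + 10·1/24 = 17/12.
E[X | X ∈ {8, 10}] = (17/12) / (1/6) = 17/2.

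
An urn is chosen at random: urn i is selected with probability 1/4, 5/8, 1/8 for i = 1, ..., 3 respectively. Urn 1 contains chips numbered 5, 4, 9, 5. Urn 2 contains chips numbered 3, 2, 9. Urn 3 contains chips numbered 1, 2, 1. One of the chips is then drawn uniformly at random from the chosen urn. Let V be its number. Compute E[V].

217/48

E[V | urn 1] = (5+4+9+5)/4 = 23/4.
E[V | urn 2] = (3+2+9)/3 = 14/3.
E[V | urn 3] = (1+2+1)/3 = 4/3.
E[V] = (1/4)·(23/4) + (5/8)·(14/3) + (1/8)·(4/3) = 217/48.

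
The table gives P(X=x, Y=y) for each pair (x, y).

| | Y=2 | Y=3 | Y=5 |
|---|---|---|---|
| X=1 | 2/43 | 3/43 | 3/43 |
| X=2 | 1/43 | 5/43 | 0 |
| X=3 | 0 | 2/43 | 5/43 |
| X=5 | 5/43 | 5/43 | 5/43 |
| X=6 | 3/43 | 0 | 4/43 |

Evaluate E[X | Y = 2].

47/11

P(Y = 2) = 11/43.
Summing X·P(X=x,Y=y) over the conditioning event gives 47/43.
E[X | Y = 2] = (47/43) / (11/43) = 47/11.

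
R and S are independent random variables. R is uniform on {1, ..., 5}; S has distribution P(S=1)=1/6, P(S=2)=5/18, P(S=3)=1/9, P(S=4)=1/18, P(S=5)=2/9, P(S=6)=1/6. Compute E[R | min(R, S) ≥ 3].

4

P(min(R, S) ≥ 3) = 1/3.
Summing R·P(x,y) over outcomes with min(R, S) ≥ 3 gives 4/3.
E[R | min(R, S) ≥ 3] = (4/3) / (1/3) = 4.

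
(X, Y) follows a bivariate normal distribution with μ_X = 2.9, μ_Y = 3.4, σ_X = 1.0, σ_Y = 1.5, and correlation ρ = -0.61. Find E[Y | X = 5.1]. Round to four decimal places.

The regression of Y on X has slope ρ·σ_Y/σ_X and passes through (μ_X, μ_Y).
E[Y | X=5.1] = 3.4 + (-0.61)·(1.5/1.0)·(5.1 − (2.9)) = 3.4 + (-0.915)·(2.2) = 1.3870.

1.3870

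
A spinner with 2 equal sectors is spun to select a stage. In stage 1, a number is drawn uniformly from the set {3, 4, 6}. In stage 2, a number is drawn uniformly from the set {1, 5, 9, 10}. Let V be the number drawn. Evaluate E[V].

E[V | stage 1] = (3+4+6)/3 = 13/3.
E[V | stage 2] = (1+5+9+10)/4 = 25/4.
By the law of total expectation,
E[V] = (1/2)·(13/3) + (1/2)·(25/4) = 127/24.

127/24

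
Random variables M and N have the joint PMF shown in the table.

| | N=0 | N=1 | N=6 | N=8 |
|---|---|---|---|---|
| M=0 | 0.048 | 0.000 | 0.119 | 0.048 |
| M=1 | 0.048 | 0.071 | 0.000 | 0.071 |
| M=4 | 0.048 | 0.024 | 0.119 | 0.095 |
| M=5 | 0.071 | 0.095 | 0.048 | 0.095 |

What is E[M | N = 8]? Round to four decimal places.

2.9968

P(N = 8) = 0.309.
Summing M·P(M=x,N=y) over the conditioning event gives 0.926.
E[M | N = 8] = (0.926) / (0.309) = 2.9968.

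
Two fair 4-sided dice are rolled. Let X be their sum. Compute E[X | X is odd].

P(X is odd) = 1/2.
Σ over the event: 3·1/8 + 5·1/4 + 7·1/8 = 5/2.
E[X | X is odd] = (5/2) / (1/2) = 5.

5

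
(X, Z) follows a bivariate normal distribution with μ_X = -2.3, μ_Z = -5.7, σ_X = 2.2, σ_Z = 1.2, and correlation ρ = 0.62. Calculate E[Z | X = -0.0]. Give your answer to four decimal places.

E[Z | X=x] = μ_Z + ρ(σ_Z/σ_X)(x − μ_X) for jointly normal variables.
E[Z | X=-0.0] = -5.7 + (0.62)·(1.2/2.2)·(-0.0 − (-2.3)) = -5.7 + (0.33818)·(2.3) = -4.9222.

-4.9222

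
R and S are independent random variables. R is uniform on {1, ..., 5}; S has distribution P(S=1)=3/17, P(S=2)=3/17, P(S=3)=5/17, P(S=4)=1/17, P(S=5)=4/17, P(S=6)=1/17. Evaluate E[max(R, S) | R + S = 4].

P(R + S = 4) = 11/85.
Summing max(R,S)·P(x,y) over outcomes with R + S = 4 gives 6/17.
E[max(R, S) | R + S = 4] = (6/17) / (11/85) = 30/11.

30/11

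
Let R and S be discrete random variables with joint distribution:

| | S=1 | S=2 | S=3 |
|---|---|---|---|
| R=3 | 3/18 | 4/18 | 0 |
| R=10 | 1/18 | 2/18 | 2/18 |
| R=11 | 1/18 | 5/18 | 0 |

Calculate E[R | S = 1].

P(S = 1) = 5/18.
Summing R·P(R=x,S=y) over the conditioning event gives 5/3.
E[R | S = 1] = (5/3) / (5/18) = 6.

6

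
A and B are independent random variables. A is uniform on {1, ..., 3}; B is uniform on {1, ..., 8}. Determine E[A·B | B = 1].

2

Outcomes with B = 1: (1,1), (2,1), (3,1), each with probability 1/24.
E[A·B | B = 1] = (1 + 2 + 3) / 3 = 2.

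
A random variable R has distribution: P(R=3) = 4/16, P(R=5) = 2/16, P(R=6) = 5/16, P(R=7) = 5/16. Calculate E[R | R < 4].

3

P(R < 4) = 1/4.
Σ over the event: 3·1/4 = 3/4.
E[R | R < 4] = (3/4) / (1/4) = 3.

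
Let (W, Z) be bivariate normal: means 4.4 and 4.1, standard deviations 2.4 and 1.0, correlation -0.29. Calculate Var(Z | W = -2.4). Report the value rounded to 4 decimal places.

0.9159

For a bivariate normal, Var(Z | W=x) = σ_Z²(1 − ρ²).
Var(Z | W=-2.4) = (1.0)²·(1 − (-0.29)²) = 1·0.9159 = 0.9159.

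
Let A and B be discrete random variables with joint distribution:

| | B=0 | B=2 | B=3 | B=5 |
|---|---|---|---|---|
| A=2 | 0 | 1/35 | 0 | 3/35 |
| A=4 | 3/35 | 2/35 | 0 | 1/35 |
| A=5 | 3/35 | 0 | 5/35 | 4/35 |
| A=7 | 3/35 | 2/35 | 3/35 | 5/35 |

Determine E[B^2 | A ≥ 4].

338/31

P(A ≥ 4) = 31/35.
Summing B^2·P(A=x,B=y) over the conditioning event gives 338/35.
E[B^2 | A ≥ 4] = (338/35) / (31/35) = 338/31.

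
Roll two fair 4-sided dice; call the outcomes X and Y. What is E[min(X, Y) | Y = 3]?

Outcomes with Y = 3: (1,3), (2,3), (3,3), (4,3), each with probability 1/16.
E[min(X, Y) | Y = 3] = (1 + 2 + 3 + 3) / 4 = 9/4.

9/4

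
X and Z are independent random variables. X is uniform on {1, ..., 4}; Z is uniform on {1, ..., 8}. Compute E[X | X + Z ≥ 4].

P(X + Z ≥ 4) = 29/32.
Summing X·P(x,y) over outcomes with X + Z ≥ 4 gives 19/8.
E[X | X + Z ≥ 4] = (19/8) / (29/32) = 76/29.

76/29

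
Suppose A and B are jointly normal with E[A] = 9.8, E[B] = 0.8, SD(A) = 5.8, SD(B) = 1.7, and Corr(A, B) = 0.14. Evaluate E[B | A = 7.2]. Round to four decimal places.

The regression of B on A has slope ρ·σ_B/σ_A and passes through (μ_A, μ_B).
E[B | A=7.2] = 0.8 + (0.14)·(1.7/5.8)·(7.2 − (9.8)) = 0.8 + (0.041034)·(-2.6) = 0.6933.

0.6933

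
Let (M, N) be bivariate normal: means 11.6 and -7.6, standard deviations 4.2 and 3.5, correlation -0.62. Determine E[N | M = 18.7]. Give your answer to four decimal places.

The regression of N on M has slope ρ·σ_N/σ_M and passes through (μ_M, μ_N).
E[N | M=18.7] = -7.6 + (-0.62)·(3.5/4.2)·(18.7 − (11.6)) = -7.6 + (-0.516667)·(7.1) = -11.2683.

-11.2683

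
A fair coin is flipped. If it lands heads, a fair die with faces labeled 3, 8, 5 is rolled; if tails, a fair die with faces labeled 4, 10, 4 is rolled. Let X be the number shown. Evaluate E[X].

E[X | heads] = (3+8+5)/3 = 16/3.
E[X | tails] = (4+10+4)/3 = 6.
By the law of total expectation,
E[X] = (1/2)·(16/3) + (1/2)·(6) = 17/3.

17/3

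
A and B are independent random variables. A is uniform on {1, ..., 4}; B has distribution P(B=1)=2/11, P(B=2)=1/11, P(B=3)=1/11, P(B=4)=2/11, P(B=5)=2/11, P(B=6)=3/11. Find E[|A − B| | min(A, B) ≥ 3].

P(min(A, B) ≥ 3) = 4/11.
Summing |A−B|·P(x,y) over outcomes with min(A, B) ≥ 3 gives 6/11.
E[|A − B| | min(A, B) ≥ 3] = (6/11) / (4/11) = 3/2.

3/2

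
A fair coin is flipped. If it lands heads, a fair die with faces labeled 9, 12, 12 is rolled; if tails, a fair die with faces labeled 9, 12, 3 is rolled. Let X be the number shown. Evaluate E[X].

19/2

E[X | heads] = (9+12+12)/3 = 11.
E[X | tails] = (9+12+3)/3 = 8.
E[X] = (1/2)·(11) + (1/2)·(8) = 19/2.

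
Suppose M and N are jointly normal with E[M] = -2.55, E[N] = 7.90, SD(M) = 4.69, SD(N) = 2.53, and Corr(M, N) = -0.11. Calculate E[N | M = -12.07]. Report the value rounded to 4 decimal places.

E[N | M=x] = μ_N + ρ(σ_N/σ_M)(x − μ_M) for jointly normal variables.
E[N | M=-12.07] = 7.90 + (-0.11)·(2.53/4.69)·(-12.07 − (-2.55)) = 7.90 + (-0.059339)·(-9.52) = 8.4649.

8.4649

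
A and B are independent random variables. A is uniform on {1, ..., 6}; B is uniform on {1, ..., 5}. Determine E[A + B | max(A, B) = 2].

10/3

Outcomes with max(A, B) = 2: (1,2), (2,1), (2,2), each with probability 1/30.
E[A + B | max(A, B) = 2] = (3 + 3 + 4) / 3 = 10/3.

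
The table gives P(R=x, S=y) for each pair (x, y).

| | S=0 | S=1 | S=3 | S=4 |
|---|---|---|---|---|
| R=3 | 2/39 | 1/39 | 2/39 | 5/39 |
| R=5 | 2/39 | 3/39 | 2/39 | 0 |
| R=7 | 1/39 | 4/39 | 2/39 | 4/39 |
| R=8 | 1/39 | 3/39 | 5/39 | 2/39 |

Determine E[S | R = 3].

P(R = 3) = 10/39.
Σ S·P over the event = 0·(2/39) + 1·(1/39) + 3·(2/39) + 4·(5/39) = 9/13.
E[S | R = 3] = (9/13) / (10/39) = 27/10.

27/10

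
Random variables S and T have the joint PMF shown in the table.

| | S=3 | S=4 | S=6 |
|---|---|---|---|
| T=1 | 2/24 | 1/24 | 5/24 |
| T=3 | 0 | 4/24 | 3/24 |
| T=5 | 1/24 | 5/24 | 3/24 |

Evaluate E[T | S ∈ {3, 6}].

P(S ∈ {3, 6}) = 7/12.
Σ T·P over the event = 1·(2/24) + 5·(1/24) + 1·(5/24) + 3·(3/24) + 5·(3/24) = 3/2.
E[T | S ∈ {3, 6}] = (3/2) / (7/12) = 18/7.

18/7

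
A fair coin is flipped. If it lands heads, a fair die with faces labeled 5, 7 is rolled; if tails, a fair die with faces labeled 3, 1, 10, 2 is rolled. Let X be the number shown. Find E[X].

5

E[X | heads] = (5+7)/2 = 6.
E[X | tails] = (3+1+10+2)/4 = 4.
E[X] = (1/2)·(6) + (1/2)·(4) = 5.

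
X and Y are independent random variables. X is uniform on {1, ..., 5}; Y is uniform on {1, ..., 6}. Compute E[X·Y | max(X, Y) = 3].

27/5

Outcomes with max(X, Y) = 3: (1,3), (2,3), (3,1), (3,2), (3,3), each with probability 1/30.
E[X·Y | max(X, Y) = 3] = (3 + 6 + 3 + 6 + 9) / 5 = 27/5.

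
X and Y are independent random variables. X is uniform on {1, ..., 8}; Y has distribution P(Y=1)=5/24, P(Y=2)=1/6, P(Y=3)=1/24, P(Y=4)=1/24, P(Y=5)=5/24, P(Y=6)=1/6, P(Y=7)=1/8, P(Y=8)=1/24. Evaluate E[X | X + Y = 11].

16/3

P(X + Y = 11) = 5/64.
Summing X·P(x,y) over outcomes with X + Y = 11 gives 5/12.
E[X | X + Y = 11] = (5/12) / (5/64) = 16/3.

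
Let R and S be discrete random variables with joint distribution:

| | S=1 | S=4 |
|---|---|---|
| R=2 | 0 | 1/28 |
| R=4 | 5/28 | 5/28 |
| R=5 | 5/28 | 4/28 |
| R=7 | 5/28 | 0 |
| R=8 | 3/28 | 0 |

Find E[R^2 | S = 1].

107/3

P(S = 1) = 9/14.
Σ R^2·P over the event = 16·(5/28) + 25·(5/28) + 49·(5/28) + 64·(3/28) = 321/14.
E[R^2 | S = 1] = (321/14) / (9/14) = 107/3.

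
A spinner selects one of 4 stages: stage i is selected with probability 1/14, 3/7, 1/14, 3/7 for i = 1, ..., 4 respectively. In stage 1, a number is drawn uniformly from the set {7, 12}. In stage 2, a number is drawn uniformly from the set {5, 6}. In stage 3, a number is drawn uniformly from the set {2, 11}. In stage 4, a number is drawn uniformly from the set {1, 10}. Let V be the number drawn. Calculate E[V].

41/7

E[V | stage 1] = (7+12)/2 = 19/2.
E[V | stage 2] = (5+6)/2 = 11/2.
E[V | stage 3] = (2+11)/2 = 13/2.
E[V | stage 4] = (1+10)/2 = 11/2.
By the law of total expectation,
E[V] = (1/14)·(19/2) + (3/7)·(11/2) + (1/14)·(13/2) + (3/7)·(11/2) = 41/7.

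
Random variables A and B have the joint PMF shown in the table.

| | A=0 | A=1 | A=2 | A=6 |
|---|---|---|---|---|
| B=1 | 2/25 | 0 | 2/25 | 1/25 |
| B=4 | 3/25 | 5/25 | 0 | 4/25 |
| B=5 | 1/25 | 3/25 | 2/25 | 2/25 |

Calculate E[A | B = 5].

P(B = 5) = 8/25.
Σ A·P over the event = 0·(1/25) + 1·(3/25) + 2·(2/25) + 6·(2/25) = 19/25.
E[A | B = 5] = (19/25) / (8/25) = 19/8.

19/8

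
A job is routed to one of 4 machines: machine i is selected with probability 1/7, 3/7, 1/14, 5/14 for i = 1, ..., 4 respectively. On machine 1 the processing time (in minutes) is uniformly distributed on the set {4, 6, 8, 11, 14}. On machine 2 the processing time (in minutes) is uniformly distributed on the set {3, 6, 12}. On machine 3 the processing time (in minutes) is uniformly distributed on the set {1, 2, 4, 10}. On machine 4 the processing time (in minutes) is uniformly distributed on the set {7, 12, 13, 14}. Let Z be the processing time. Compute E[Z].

2419/280

E[Z | machine 1] = (4+6+8+11+14)/5 = 43/5.
E[Z | machine 2] = (3+6+12)/3 = 7.
E[Z | machine 3] = (1+2+4+10)/4 = 17/4.
E[Z | machine 4] = (7+12+13+14)/4 = 23/2.
E[Z] = (1/7)·(43/5) + (3/7)·(7) + (1/14)·(17/4) + (5/14)·(23/2) = 2419/280.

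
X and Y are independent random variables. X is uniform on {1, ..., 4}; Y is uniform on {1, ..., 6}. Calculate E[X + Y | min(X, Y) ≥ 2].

7

P(min(X, Y) ≥ 2) = 5/8.
Summing (X+Y)·P(x,y) over outcomes with min(X, Y) ≥ 2 gives 35/8.
E[X + Y | min(X, Y) ≥ 2] = (35/8) / (5/8) = 7.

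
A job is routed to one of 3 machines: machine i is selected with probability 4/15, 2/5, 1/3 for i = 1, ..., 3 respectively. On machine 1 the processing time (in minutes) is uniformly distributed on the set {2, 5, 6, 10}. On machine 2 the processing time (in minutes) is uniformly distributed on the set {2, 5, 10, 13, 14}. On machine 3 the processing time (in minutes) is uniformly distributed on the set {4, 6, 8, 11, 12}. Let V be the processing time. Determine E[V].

E[V | machine 1] = (2+5+6+10)/4 = 23/4.
E[V | machine 2] = (2+5+10+13+14)/5 = 44/5.
E[V | machine 3] = (4+6+8+11+12)/5 = 41/5.
E[V] = (4/15)·(23/4) + (2/5)·(44/5) + (1/3)·(41/5) = 584/75.

584/75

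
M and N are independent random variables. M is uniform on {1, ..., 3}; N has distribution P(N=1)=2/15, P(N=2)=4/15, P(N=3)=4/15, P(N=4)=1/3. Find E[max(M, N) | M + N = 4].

13/5

P(M + N = 4) = 2/9.
Summing max(M,N)·P(x,y) over outcomes with M + N = 4 gives 26/45.
E[max(M, N) | M + N = 4] = (26/45) / (2/9) = 13/5.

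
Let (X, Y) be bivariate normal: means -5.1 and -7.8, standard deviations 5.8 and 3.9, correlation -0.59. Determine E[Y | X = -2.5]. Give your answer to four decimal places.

The regression of Y on X has slope ρ·σ_Y/σ_X and passes through (μ_X, μ_Y).
E[Y | X=-2.5] = -7.8 + (-0.59)·(3.9/5.8)·(-2.5 − (-5.1)) = -7.8 + (-0.39672)·(2.6) = -8.8315.

-8.8315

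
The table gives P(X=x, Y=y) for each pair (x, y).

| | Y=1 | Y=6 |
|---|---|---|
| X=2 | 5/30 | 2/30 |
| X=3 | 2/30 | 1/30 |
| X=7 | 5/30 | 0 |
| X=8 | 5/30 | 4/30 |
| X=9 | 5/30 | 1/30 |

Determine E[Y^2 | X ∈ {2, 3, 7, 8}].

269/24

P(X ∈ {2, 3, 7, 8}) = 4/5.
Σ Y^2·P over the event = 1·(5/30) + 36·(2/30) + 1·(2/30) + 36·(1/30) + 1·(5/30) + 1·(5/30) + 36·(4/30) = 269/30.
E[Y^2 | X ∈ {2, 3, 7, 8}] = (269/30) / (4/5) = 269/24.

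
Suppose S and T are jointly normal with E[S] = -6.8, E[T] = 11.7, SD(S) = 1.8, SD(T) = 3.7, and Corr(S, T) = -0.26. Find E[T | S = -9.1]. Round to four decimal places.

The regression of T on S has slope ρ·σ_T/σ_S and passes through (μ_S, μ_T).
E[T | S=-9.1] = 11.7 + (-0.26)·(3.7/1.8)·(-9.1 − (-6.8)) = 11.7 + (-0.53444)·(-2.3) = 12.9292.

12.9292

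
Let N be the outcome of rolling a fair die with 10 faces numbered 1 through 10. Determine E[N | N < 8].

4

Given N < 8, N is equally likely to be any of {1, 2, 3, 4, 5, 6, 7}.
E[N | N < 8] = (1 + 2 + 3 + 4 + 5 + 6 + 7) / 7 = 4.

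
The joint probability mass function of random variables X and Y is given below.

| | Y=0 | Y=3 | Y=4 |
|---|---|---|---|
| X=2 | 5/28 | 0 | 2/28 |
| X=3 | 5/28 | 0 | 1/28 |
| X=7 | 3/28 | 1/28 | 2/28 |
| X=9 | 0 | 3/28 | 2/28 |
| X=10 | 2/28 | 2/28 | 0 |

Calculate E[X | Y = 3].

9

P(Y = 3) = 3/14.
Summing X·P(X=x,Y=y) over the conditioning event gives 27/14.
E[X | Y = 3] = (27/14) / (3/14) = 9.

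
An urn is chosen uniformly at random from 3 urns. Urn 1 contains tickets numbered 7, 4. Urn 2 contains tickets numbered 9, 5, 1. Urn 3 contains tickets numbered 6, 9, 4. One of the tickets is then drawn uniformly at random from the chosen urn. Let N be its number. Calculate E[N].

101/18

E[N | urn 1] = (7+4)/2 = 11/2.
E[N | urn 2] = (9+5+1)/3 = 5.
E[N | urn 3] = (6+9+4)/3 = 19/3.
E[N] = (1/3)·(11/2) + (1/3)·(5) + (1/3)·(19/3) = 101/18.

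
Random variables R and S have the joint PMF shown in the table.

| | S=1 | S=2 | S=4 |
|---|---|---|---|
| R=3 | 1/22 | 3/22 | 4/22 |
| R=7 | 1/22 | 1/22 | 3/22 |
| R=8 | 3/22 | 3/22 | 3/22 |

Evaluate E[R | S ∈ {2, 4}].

P(S ∈ {2, 4}) = 17/22.
Σ R·P over the event = 3·(3/22) + 3·(4/22) + 7·(1/22) + 7·(3/22) + 8·(3/22) + 8·(3/22) = 97/22.
E[R | S ∈ {2, 4}] = (97/22) / (17/22) = 97/17.

97/17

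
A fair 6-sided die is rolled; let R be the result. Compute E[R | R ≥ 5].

Given R ≥ 5, R is equally likely to be any of {5, 6}.
E[R | R ≥ 5] = (5 + 6) / 2 = 11/2.

11/2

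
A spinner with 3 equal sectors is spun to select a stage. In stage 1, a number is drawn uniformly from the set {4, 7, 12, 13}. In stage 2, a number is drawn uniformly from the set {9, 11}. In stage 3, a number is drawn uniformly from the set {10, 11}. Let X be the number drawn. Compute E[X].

E[X | stage 1] = (4+7+12+13)/4 = 9.
E[X | stage 2] = (9+11)/2 = 10.
E[X | stage 3] = (10+11)/2 = 21/2.
E[X] = (1/3)·(9) + (1/3)·(10) + (1/3)·(21/2) = 59/6.

59/6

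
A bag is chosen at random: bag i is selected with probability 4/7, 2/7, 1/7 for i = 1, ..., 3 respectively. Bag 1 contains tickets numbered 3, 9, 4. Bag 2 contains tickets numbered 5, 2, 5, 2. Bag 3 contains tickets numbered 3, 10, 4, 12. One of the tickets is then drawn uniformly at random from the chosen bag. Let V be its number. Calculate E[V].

61/12

E[V | bag 1] = (3+9+4)/3 = 16/3.
E[V | bag 2] = (5+2+5+2)/4 = 7/2.
E[V | bag 3] = (3+10+4+12)/4 = 29/4.
E[V] = (4/7)·(16/3) + (2/7)·(7/2) + (1/7)·(29/4) = 61/12.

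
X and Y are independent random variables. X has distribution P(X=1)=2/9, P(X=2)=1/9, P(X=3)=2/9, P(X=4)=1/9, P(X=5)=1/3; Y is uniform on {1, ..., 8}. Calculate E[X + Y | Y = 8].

P(Y = 8) = 1/8.
Summing (X+Y)·P(x,y) over outcomes with Y = 8 gives 101/72.
E[X + Y | Y = 8] = (101/72) / (1/8) = 101/9.

101/9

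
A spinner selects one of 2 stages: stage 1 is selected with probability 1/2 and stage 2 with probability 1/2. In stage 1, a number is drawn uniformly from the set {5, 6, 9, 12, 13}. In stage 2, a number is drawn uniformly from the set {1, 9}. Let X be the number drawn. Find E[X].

7

E[X | stage 1] = (5+6+9+12+13)/5 = 9.
E[X | stage 2] = (1+9)/2 = 5.
E[X] = (1/2)·(9) + (1/2)·(5) = 7.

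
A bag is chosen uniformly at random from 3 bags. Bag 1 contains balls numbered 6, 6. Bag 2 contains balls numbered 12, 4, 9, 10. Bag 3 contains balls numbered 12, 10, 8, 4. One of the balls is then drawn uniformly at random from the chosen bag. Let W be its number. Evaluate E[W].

31/4

E[W | bag 1] = (6+6)/2 = 6.
E[W | bag 2] = (12+4+9+10)/4 = 35/4.
E[W | bag 3] = (12+10+8+4)/4 = 17/2.
By the law of total expectation,
E[W] = (1/3)·(6) + (1/3)·(35/4) + (1/3)·(17/2) = 31/4.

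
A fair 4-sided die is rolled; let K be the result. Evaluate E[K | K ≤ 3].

Given K ≤ 3, K is equally likely to be any of {1, 2, 3}.
E[K | K ≤ 3] = (1 + 2 + 3) / 3 = 2.

2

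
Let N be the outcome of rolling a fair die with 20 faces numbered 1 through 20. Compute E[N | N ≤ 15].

P(N ≤ 15) = 3/4.
E[N | N ≤ 15] = (6) / (3/4) = 8.

8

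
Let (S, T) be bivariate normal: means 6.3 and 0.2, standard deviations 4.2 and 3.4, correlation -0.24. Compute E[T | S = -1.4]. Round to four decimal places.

1.6960

E[T | S=x] = μ_T + ρ(σ_T/σ_S)(x − μ_S) for jointly normal variables.
E[T | S=-1.4] = 0.2 + (-0.24)·(3.4/4.2)·(-1.4 − (6.3)) = 0.2 + (-0.19429)·(-7.7) = 1.6960.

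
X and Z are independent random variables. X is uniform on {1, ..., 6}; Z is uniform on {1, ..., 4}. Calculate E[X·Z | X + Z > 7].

P(X + Z > 7) = 1/4.
Summing XZ·P(x,y) over outcomes with X + Z > 7 gives 35/8.
E[X·Z | X + Z > 7] = (35/8) / (1/4) = 35/2.

35/2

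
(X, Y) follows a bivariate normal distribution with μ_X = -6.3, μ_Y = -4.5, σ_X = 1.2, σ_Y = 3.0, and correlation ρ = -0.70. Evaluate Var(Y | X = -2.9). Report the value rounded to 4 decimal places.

The conditional variance in a bivariate normal is σ_Y²(1 − ρ²), independent of x.
Var(Y | X=-2.9) = (3.0)²·(1 − (-0.70)²) = 9·0.51 = 4.5900.

4.5900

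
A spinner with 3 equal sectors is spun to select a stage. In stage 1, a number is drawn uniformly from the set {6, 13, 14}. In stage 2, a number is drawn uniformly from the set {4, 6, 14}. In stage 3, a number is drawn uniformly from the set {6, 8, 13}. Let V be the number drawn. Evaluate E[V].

E[V | stage 1] = (6+13+14)/3 = 11.
E[V | stage 2] = (4+6+14)/3 = 8.
E[V | stage 3] = (6+8+13)/3 = 9.
By the law of total expectation,
E[V] = (1/3)·(11) + (1/3)·(8) + (1/3)·(9) = 28/3.

28/3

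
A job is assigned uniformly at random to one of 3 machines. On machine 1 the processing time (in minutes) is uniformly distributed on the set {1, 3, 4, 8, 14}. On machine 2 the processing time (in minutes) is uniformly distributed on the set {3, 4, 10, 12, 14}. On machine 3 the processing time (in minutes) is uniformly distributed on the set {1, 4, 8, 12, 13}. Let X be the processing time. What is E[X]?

37/5

E[X | machine 1] = (1+3+4+8+14)/5 = 6.
E[X | machine 2] = (3+4+10+12+14)/5 = 43/5.
E[X | machine 3] = (1+4+8+12+13)/5 = 38/5.
E[X] = (1/3)·(6) + (1/3)·(43/5) + (1/3)·(38/5) = 37/5.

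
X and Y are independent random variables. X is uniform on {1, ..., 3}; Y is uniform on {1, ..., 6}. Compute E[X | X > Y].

Outcomes with X > Y: (2,1), (3,1), (3,2), each with probability 1/18.
E[X | X > Y] = (2 + 3 + 3) / 3 = 8/3.

8/3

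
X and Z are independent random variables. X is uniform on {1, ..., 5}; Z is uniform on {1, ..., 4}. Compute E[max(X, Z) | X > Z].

Outcomes with X > Z: (2,1), (3,1), (3,2), (4,1), (4,2), (4,3), (5,1), (5,2), (5,3), (5,4), each with probability 1/20.
E[max(X, Z) | X > Z] = (2 + 3 + 3 + 4 + 4 + 4 + 5 + 5 + 5 + 5) / 10 = 4.

4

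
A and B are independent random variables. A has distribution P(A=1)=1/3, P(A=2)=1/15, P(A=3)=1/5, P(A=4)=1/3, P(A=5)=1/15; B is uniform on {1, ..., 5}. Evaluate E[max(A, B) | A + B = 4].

P(A + B = 4) = 3/25.
Summing max(A,B)·P(x,y) over outcomes with A + B = 4 gives 26/75.
E[max(A, B) | A + B = 4] = (26/75) / (3/25) = 26/9.

26/9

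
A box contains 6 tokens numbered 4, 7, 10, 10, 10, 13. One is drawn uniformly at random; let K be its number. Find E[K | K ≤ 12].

P(K ≤ 12) = 5/6.
Σ over the event: 4·1/6 + 7·1/6 + 10·1/2 = 41/6.
E[K | K ≤ 12] = (41/6) / (5/6) = 41/5.

41/5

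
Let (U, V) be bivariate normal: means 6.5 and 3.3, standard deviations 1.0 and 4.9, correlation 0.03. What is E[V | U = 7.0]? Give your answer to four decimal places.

3.3735

E[V | U=x] = μ_V + ρ(σ_V/σ_U)(x − μ_U) for jointly normal variables.
E[V | U=7.0] = 3.3 + (0.03)·(4.9/1.0)·(7.0 − (6.5)) = 3.3 + (0.147)·(0.5) = 3.3735.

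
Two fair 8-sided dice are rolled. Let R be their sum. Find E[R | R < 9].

6

P(R < 9) = 7/16.
Σ over the event: 2·1/64 + 3·1/32 + 4·3/64 + 5·1/16 + 6·5/64 + 7·3/32 + 8·7/64 = 21/8.
E[R | R < 9] = (21/8) / (7/16) = 6.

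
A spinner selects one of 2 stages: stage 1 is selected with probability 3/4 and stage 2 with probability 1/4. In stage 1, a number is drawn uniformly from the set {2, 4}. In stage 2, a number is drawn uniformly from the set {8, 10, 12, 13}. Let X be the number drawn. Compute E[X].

79/16

E[X | stage 1] = (2+4)/2 = 3.
E[X | stage 2] = (8+10+12+13)/4 = 43/4.
E[X] = (3/4)·(3) + (1/4)·(43/4) = 79/16.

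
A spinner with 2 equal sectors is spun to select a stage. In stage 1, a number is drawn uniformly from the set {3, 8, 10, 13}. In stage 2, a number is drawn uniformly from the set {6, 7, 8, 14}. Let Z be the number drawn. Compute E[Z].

69/8

E[Z | stage 1] = (3+8+10+13)/4 = 17/2.
E[Z | stage 2] = (6+7+8+14)/4 = 35/4.
E[Z] = (1/2)·(17/2) + (1/2)·(35/4) = 69/8.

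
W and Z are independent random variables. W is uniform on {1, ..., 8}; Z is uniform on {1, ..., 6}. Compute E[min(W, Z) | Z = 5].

15/4

Outcomes with Z = 5: (1,5), (2,5), (3,5), (4,5), (5,5), (6,5), (7,5), (8,5), each with probability 1/48.
E[min(W, Z) | Z = 5] = (1 + 2 + 3 + 4 + 5 + 5 + 5 + 5) / 8 = 15/4.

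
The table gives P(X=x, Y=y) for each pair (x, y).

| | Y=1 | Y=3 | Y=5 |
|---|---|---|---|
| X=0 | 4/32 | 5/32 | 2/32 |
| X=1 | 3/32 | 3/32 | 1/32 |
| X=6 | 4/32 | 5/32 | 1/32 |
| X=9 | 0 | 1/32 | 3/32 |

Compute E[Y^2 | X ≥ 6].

P(X ≥ 6) = 7/16.
Σ Y^2·P over the event = 1·(4/32) + 9·(5/32) + 25·(1/32) + 9·(1/32) + 25·(3/32) = 79/16.
E[Y^2 | X ≥ 6] = (79/16) / (7/16) = 79/7.

79/7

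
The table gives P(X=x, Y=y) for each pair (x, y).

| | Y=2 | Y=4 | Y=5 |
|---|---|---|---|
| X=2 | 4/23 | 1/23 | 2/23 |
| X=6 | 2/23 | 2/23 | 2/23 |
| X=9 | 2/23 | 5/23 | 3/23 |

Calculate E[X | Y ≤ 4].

97/16

P(Y ≤ 4) = 16/23.
Σ X·P over the event = 2·(4/23) + 2·(1/23) + 6·(2/23) + 6·(2/23) + 9·(2/23) + 9·(5/23) = 97/23.
E[X | Y ≤ 4] = (97/23) / (16/23) = 97/16.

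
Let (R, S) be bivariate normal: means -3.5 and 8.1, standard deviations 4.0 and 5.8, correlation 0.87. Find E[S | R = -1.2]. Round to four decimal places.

The regression of S on R has slope ρ·σ_S/σ_R and passes through (μ_R, μ_S).
E[S | R=-1.2] = 8.1 + (0.87)·(5.8/4.0)·(-1.2 − (-3.5)) = 8.1 + (1.2615)·(2.3) = 11.0015.

11.0015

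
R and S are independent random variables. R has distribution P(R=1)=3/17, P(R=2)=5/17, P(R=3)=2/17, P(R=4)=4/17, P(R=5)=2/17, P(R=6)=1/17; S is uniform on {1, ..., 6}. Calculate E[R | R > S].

70/17

P(R > S) = 1/3.
Summing R·P(x,y) over outcomes with R > S gives 70/51.
E[R | R > S] = (70/51) / (1/3) = 70/17.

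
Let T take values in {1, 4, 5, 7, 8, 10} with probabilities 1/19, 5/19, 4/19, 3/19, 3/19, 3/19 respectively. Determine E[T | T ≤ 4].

7/2

P(T ≤ 4) = 6/19.
Σ over the event: 1·1/19 + 4·5/19 = 21/19.
E[T | T ≤ 4] = (21/19) / (6/19) = 7/2.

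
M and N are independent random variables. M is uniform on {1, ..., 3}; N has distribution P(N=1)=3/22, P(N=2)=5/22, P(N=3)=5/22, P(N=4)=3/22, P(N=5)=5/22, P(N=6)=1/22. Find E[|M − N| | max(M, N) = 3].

26/23

P(max(M, N) = 3) = 23/66.
Summing |M−N|·P(x,y) over outcomes with max(M, N) = 3 gives 13/33.
E[|M − N| | max(M, N) = 3] = (13/33) / (23/66) = 26/23.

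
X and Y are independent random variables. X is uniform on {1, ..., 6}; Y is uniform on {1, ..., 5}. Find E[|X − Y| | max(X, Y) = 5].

20/9

Outcomes with max(X, Y) = 5: (1,5), (2,5), (3,5), (4,5), (5,1), (5,2), (5,3), (5,4), (5,5), each with probability 1/30.
E[|X − Y| | max(X, Y) = 5] = (4 + 3 + 2 + 1 + 4 + 3 + 2 + 1 + 0) / 9 = 20/9.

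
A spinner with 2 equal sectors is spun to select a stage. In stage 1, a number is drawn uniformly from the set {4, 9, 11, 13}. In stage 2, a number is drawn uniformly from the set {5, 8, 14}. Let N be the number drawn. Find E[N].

E[N | stage 1] = (4+9+11+13)/4 = 37/4.
E[N | stage 2] = (5+8+14)/3 = 9.
E[N] = (1/2)·(37/4) + (1/2)·(9) = 73/8.

73/8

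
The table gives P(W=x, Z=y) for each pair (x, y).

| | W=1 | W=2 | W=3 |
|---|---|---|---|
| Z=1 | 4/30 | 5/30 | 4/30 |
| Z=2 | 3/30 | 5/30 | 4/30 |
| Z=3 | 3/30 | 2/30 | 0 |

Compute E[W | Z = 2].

25/12

P(Z = 2) = 2/5.
Σ W·P over the event = 1·(3/30) + 2·(5/30) + 3·(4/30) = 5/6.
E[W | Z = 2] = (5/6) / (2/5) = 25/12.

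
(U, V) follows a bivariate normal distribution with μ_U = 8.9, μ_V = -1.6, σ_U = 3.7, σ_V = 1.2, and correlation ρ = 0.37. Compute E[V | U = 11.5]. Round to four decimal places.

-1.2880

For a bivariate normal, E[V | U=x] = μ_V + ρ·(σ_V/σ_U)·(x − μ_U).
E[V | U=11.5] = -1.6 + (0.37)·(1.2/3.7)·(11.5 − (8.9)) = -1.6 + (0.12)·(2.6) = -1.2880.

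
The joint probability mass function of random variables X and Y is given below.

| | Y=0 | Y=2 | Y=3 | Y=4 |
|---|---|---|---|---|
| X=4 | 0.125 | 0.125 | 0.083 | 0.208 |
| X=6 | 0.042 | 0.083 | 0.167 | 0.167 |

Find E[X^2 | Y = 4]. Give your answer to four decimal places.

P(Y = 4) = 0.375.
Σ X^2·P over the event = 16·(0.208) + 36·(0.167) = 9.340.
E[X^2 | Y = 4] = (9.340) / (0.375) = 24.9067.

24.9067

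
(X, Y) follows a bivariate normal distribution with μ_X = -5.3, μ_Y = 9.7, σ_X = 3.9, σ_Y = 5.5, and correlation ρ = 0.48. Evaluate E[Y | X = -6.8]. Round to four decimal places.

8.6846

E[Y | X=x] = μ_Y + ρ(σ_Y/σ_X)(x − μ_X) for jointly normal variables.
E[Y | X=-6.8] = 9.7 + (0.48)·(5.5/3.9)·(-6.8 − (-5.3)) = 9.7 + (0.67692)·(-1.5) = 8.6846.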